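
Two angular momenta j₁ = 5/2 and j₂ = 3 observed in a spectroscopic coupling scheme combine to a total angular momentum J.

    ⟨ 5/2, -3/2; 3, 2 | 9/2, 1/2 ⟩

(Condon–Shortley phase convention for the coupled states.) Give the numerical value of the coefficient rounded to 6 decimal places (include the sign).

j₁+j₂−J=1  J+j₁−j₂=4  J−j₁+j₂=5  j₁+j₂+J+1=11
(j₁±m₁, j₂±m₂, J±M) = (1,4,5,1,5,4)
P² = 460800/77
sum k=0..1:
  [0] +1/2880 = 1/2880
  [1] −1/144 = -1/144
S = -19/2880
C² = P²·S² = 361/1386 ; C = -0.510355

−√(361/1386) ≈ -0.510355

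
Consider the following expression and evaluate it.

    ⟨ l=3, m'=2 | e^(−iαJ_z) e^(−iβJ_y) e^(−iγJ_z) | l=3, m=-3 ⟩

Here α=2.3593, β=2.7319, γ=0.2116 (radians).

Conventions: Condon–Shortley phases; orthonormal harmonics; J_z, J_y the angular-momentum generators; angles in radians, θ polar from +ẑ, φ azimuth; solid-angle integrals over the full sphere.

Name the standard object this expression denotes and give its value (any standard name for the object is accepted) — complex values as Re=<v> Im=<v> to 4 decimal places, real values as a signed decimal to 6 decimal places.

This is a Wigner D-matrix element — the rotation-matrix element ⟨l m'| R(α,β,γ) |l m⟩ in the angular-momentum basis.
Split into d^3_{2,-3}(β=2.7319) × two z-phases.
c=cos(2.731900/2)=0.203417, s=sin(2.731900/2)=0.979092; N=√[120·1·1·720]=293.938769
k∈{0} keeps every argument non-negative
  k=0: (−1)^5·293.9388/(120)·0.2034^1·0.9791^5 = -0.448312
d^3_{2,-3}(2.7319) = -0.448312
Phases: e^{-i·(2)·2.3593}=+0.006211+0.999981i, e^{-i·(-3)·0.2116}=+0.805190+0.593016i ⇒ D=+0.263609-0.362621i

Wigner D-matrix element, Re=0.2636 Im=-0.3626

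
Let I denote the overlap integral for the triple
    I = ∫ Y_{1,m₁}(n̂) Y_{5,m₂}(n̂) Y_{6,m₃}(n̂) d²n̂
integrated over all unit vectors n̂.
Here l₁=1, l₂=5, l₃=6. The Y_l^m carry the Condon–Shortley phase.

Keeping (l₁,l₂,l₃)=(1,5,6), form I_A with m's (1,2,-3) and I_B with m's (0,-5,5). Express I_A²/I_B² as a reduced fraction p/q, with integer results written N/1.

Shared (l₁,l₂,l₃)=(1,5,6): N and (l;000)² cancel in I_A²/I_B².
A: Δ = 0!·2!·10!/13! = 1/858; Racah Σ t=0..0: t=0:+1/60480 = 1/60480; ⇒ 3j(1 5 6; 1 2 -3)² = 6/143, sgn -1
B: Δ = 0!·2!·10!/13! = 1/858; Racah Σ t=0..0: t=0:+1/3628800 = 1/3628800; ⇒ 3j(1 5 6; 0 -5 5)² = 1/78, sgn -1
I_A²/I_B² = (6/143)/(1/78) = 36/11

36/11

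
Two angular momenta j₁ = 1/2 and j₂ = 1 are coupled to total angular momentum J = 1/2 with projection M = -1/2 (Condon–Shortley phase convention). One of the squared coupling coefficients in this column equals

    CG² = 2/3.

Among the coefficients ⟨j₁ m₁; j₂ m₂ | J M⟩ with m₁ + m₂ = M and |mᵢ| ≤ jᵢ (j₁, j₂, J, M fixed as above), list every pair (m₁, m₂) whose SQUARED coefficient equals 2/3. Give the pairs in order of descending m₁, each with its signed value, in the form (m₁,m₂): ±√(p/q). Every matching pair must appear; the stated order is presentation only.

(1/2,-1): +√(2/3)

Admissible pairs with m₁+m₂ = M = -1/2: (-1/2,0), (1/2,-1)
  (m₁,m₂)=(1/2,-1): CG² = 2/3, CG = +√(2/3)   ← matches the target
  (m₁,m₂)=(-1/2,0): CG² = 1/3, CG = −√(1/3)
Pairs with CG² = 2/3: (1/2,-1): +√(2/3)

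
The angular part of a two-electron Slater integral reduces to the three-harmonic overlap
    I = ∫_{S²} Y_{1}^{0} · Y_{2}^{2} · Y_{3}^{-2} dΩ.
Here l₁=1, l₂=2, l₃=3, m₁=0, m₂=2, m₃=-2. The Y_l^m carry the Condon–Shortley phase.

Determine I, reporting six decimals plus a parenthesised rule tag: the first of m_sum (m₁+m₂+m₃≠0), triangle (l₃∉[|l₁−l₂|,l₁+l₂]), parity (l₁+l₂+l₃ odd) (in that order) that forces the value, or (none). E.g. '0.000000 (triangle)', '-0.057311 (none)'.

Rules hold: Σm=0, L=6 even, 1≤3≤3.
N = 3·5·7 = 105
Δ = 0!·2!·4!/7! = 1/105
Racah Σ t=0..0: t=0:+1/4 = 1/4
⇒ 3j(1 2 3; 0 0 0)² = 3/35, sgn -1
Racah Σ t=0..0: t=0:+1/24 = 1/24
⇒ 3j(1 2 3; 0 2 -2)² = 1/21, sgn -1
4πI² = N·(3j₀)²·(3jₘ)² = 3/7
I = +1·√(0.428571/4π) = 0.18467439
No selection rule forces the value: the integral is nonzero (none).

0.184674 (none)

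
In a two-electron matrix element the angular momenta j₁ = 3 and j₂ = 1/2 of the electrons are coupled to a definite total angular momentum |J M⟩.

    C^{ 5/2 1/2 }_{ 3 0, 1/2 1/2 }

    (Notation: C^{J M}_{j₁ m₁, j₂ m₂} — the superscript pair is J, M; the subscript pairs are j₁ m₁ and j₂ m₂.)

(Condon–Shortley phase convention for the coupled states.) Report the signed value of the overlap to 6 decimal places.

triangle: 1!·5!·0!/7! = 120/5040
(j±m)!: 3!·3!·1!·0!·3!·2! = 432
prefactor² = (2J+1)·Δ·N² = 432/7
  k=1: −1/(1!·0!·2!·0!·3!·0!) = -1/12
Σ = -1/12  ⇒  CG² = 432/7·(-1/12)² = 3/7
CG = −√(3/7) = -0.654654

-0.654654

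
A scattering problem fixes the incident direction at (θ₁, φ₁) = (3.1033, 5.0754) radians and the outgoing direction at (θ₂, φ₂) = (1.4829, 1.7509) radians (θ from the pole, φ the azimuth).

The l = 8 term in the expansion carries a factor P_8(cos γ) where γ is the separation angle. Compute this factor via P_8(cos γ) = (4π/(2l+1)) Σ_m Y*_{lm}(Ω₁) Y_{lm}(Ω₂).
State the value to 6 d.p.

0.132043

Addition theorem: P_8(cos γ) = (4π/17) Σ_m Y*_{lm}(Ω₁) Y_{lm}(Ω₂), m = −8…8:
  m=-8: Y*=-0.000000+0.000000i  Y=+0.064765-0.495510i  product +0.000000+0.000000i
  m=-7: Y*=+0.000000+0.000000i  Y=+0.167749+0.053748i  product +0.000000+0.000000i
  m=-6: Y*=+0.000000-0.000000i  Y=+0.153130-0.286970i  product -0.000000-0.000000i
  m=-5: Y*=-0.000001-0.000000i  Y=+0.158257+0.125451i  product -0.000000-0.000000i
  m=-4: Y*=+0.000003+0.000029i  Y=+0.201145-0.176565i  product +0.000006+0.000005i
  m=-3: Y*=+0.000691-0.000361i  Y=+0.109240+0.182112i  product +0.000141+0.000086i
  m=-2: Y*=-0.011222-0.009962i  Y=+0.225879-0.085075i  product -0.003382-0.001296i
  m=-1: Y*=-0.066225+0.174347i  Y=+0.038760+0.212876i  product -0.039681-0.007340i
  m=+0: Y*=+1.132608-0.000000i  Y=+0.233499+0.000000i  product +0.264463+0.000000i
  m=+1: Y*=+0.066225+0.174347i  Y=-0.038760+0.212876i  product -0.039681+0.007340i
  m=+2: Y*=-0.011222+0.009962i  Y=+0.225879+0.085075i  product -0.003382+0.001296i
  m=+3: Y*=-0.000691-0.000361i  Y=-0.109240+0.182112i  product +0.000141-0.000086i
  m=+4: Y*=+0.000003-0.000029i  Y=+0.201145+0.176565i  product +0.000006-0.000005i
  m=+5: Y*=+0.000001-0.000000i  Y=-0.158257+0.125451i  product -0.000000+0.000000i
  m=+6: Y*=+0.000000+0.000000i  Y=+0.153130+0.286970i  product -0.000000+0.000000i
  m=+7: Y*=-0.000000+0.000000i  Y=-0.167749+0.053748i  product +0.000000-0.000000i
  m=+8: Y*=-0.000000-0.000000i  Y=+0.064765+0.495510i  product +0.000000-0.000000i
Total Σ_m = +0.178630-0.000000i. Multiply by 0.739198: +0.132043-0.000000i. P_8(cos γ) = 0.132043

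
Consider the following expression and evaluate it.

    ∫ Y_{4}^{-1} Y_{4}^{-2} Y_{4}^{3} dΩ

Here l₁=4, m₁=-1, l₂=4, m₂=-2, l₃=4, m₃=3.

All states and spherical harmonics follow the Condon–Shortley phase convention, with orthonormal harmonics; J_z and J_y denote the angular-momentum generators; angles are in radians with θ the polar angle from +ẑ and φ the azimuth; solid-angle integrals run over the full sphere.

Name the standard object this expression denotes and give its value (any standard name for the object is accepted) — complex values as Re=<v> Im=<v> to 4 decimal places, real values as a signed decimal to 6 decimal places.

This is a Gaunt coefficient — the integral of a triple product of spherical harmonics over the sphere.
m-sum 0 ✓  L=12 even ✓  0≤4≤8 ✓
Π(2lᵢ+1) = 9×9×9 = 729
triangle coeff Δ(4,4,4) = 1/450450
Σ_t [0,4]: t=0:+1/13824 t=1:−1/216 t=2:+1/64 t=3:−1/216 t=4:+1/13824 = 5/768
(3j)²=18/1001 [(4 4 4; 0 0 0)], sign=+1
Σ_t [1,2]: t=1:−1/864 t=2:+1/576 = 1/1728
(3j)²=5/1287 [(4 4 4; -1 -2 3)], sign=-1
⇒ 4πI² = 7290/143143
I = (-1)√(7290/143143/(4π)) = -0.06366105

Gaunt coefficient, -0.063661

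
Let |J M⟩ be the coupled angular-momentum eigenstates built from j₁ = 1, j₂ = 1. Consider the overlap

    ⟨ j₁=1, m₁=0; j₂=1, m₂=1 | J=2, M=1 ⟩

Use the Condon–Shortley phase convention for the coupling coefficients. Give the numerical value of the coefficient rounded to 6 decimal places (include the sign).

+√(1/2) ≈ +0.707107

√[5·0!2!2!/5! · 1!1!2!0!3!1!] = √(2)
  +(−1)^0/∏(0,0,1,2,1,0)! = 1/2  (running 1/2)
⟨..|..⟩ = √(2)·(1/2) = +0.707107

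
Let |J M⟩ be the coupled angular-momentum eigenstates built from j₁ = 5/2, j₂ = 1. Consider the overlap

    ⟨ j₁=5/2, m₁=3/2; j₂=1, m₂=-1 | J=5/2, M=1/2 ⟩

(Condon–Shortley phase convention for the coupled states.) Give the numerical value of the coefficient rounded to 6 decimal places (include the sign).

triangle: 1!·4!·1!/7! = 24/5040
(j±m)!: 4!·1!·0!·2!·3!·2! = 576
prefactor² = (2J+1)·Δ·N² = 576/35
  k=0: +1/(0!·1!·1!·0!·3!·1!) = 1/6
Σ = 1/6  ⇒  CG² = 576/35·(1/6)² = 16/35
CG = +√(16/35) = +0.676123

+√(16/35) ≈ +0.676123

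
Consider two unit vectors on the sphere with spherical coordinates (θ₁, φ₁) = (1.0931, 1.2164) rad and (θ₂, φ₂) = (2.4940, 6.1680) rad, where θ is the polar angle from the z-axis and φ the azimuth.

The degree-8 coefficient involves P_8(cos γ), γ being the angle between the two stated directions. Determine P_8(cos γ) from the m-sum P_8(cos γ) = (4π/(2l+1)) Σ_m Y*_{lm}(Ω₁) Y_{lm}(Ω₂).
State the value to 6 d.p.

Addition theorem: P_8(cos γ) = (4π/17) Σ_m Y*_{lm}(Ω₁) Y_{lm}(Ω₂), m = −8…8:
  m=-8: Y*=-0.190098-0.060144i  Y=+0.005467+0.007202i  product -0.000606-0.001698i
  m=-7: Y*=-0.253408+0.325962i  Y=-0.033096-0.034509i  product +0.019635-0.002043i
  m=-6: Y*=+0.211354+0.340448i  Y=+0.119408+0.098775i  product -0.008390+0.061529i
  m=-5: Y*=+0.034462-0.007028i  Y=-0.284263-0.184590i  product -0.011094-0.004363i
  m=-4: Y*=-0.051107+0.330959i  Y=+0.431839+0.214353i  product -0.093012+0.131966i
  m=-3: Y*=+0.185088+0.102950i  Y=-0.322475-0.116091i  product -0.047735-0.054686i
  m=-2: Y*=-0.180921+0.155128i  Y=-0.121732-0.028550i  product +0.026453-0.013719i
  m=-1: Y*=+0.091836+0.248192i  Y=+0.409098+0.047332i  product +0.025822+0.105881i
  m=+0: Y*=-0.202697-0.000000i  Y=-0.005041+0.000000i  product +0.001022+0.000000i
  m=+1: Y*=-0.091836+0.248192i  Y=-0.409098+0.047332i  product +0.025822-0.105881i
  m=+2: Y*=-0.180921-0.155128i  Y=-0.121732+0.028550i  product +0.026453+0.013719i
  m=+3: Y*=-0.185088+0.102950i  Y=+0.322475-0.116091i  product -0.047735+0.054686i
  m=+4: Y*=-0.051107-0.330959i  Y=+0.431839-0.214353i  product -0.093012-0.131966i
  m=+5: Y*=-0.034462-0.007028i  Y=+0.284263-0.184590i  product -0.011094+0.004363i
  m=+6: Y*=+0.211354-0.340448i  Y=+0.119408-0.098775i  product -0.008390-0.061529i
  m=+7: Y*=+0.253408+0.325962i  Y=+0.033096-0.034509i  product +0.019635+0.002043i
  m=+8: Y*=-0.190098+0.060144i  Y=+0.005467-0.007202i  product -0.000606+0.001698i
Σ over m = -0.176831-0.000000i; ×(4π/17) → -0.130713-0.000000i. Real part: -0.130713

-0.130713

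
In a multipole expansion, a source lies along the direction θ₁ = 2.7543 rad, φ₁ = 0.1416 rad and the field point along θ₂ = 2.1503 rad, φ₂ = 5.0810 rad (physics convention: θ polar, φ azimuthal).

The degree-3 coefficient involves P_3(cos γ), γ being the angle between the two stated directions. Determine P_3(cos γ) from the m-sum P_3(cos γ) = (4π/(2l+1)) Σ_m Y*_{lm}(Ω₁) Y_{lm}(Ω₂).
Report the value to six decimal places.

Addition theorem: P_3(cos γ) = (4π/7) Σ_m Y*_{lm}(Ω₁) Y_{lm}(Ω₂), m = −3…3:
  [-3]  conj(Y_{3,-3})(Ω₁) = (0.020480, 0.009264) ; Y_{3,-3}(Ω₂) = (-0.218470, -0.109594) ; Δ = (-0.003459, -0.004268)
  [-2]  conj(Y_{3,-2})(Ω₁) = (-0.129606, -0.037718) ; Y_{3,-2}(Ω₂) = (0.290082, -0.263397) ; Δ = (-0.047531, 0.023197)
  [-1]  conj(Y_{3,-1})(Ω₁) = (0.397168, 0.056618) ; Y_{3,-1}(Ω₂) = (0.048657, 0.125969) ; Δ = (0.012193, 0.052786)
  [+0]  conj(Y_{3,0})(Ω₁) = (-0.444629, -0.000000) ; Y_{3,0}(Ω₂) = (0.306659, 0.000000) ; Δ = (-0.136350, -0.000000)
  [+1]  conj(Y_{3,1})(Ω₁) = (-0.397168, 0.056618) ; Y_{3,1}(Ω₂) = (-0.048657, 0.125969) ; Δ = (0.012193, -0.052786)
  [+2]  conj(Y_{3,2})(Ω₁) = (-0.129606, 0.037718) ; Y_{3,2}(Ω₂) = (0.290082, 0.263397) ; Δ = (-0.047531, -0.023197)
  [+3]  conj(Y_{3,3})(Ω₁) = (-0.020480, 0.009264) ; Y_{3,3}(Ω₂) = (0.218470, -0.109594) ; Δ = (-0.003459, 0.004268)
Σ over m = (-0.213944, 0.000000); ×(4π/7) → (-0.384072, 0.000000). Real part: -0.384072

-0.384072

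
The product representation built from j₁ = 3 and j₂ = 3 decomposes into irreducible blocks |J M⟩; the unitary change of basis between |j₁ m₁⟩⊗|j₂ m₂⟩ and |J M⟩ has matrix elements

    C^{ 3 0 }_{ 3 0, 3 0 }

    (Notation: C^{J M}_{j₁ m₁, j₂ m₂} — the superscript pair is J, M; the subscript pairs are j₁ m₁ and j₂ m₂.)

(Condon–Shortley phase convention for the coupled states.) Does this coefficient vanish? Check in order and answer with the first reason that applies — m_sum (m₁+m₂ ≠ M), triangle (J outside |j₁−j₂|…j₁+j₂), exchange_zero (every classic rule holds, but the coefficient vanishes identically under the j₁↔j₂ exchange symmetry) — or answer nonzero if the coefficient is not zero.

exchange_zero

m-sum: m₁+m₂ = 0+0 = 0, M = 0  ✓
triangle: |j₁−j₂| = 0 ≤ J = 3 ≤ j₁+j₂ = 6  ✓
exchange: j₁=j₂ and m₁=m₂, and (−1)^(j₁+j₂−J) = (−1)^3 = −1 forces ⟨j₁m₁;j₂m₂|JM⟩ = −⟨j₂m₂;j₁m₁|JM⟩ = −⟨j₁m₁;j₂m₂|JM⟩ ⇒ the coefficient vanishes identically
Racah sum check: Σ_k collapses to 0 ⇒ CG = 0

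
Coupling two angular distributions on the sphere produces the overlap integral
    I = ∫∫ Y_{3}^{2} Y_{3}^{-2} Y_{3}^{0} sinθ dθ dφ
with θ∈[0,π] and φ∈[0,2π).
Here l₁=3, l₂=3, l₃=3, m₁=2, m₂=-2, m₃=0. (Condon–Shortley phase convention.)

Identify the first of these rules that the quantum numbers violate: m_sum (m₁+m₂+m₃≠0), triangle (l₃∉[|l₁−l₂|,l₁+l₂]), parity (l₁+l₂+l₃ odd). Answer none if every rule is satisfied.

m₁+m₂+m₃ = 2 − 2 + 0 = 0  ✓
triangle: |3−3|=0 ≤ l₃=3 ≤ 3+3=6  ✓
parity: l₁+l₂+l₃ = 9 is odd  ✗

parity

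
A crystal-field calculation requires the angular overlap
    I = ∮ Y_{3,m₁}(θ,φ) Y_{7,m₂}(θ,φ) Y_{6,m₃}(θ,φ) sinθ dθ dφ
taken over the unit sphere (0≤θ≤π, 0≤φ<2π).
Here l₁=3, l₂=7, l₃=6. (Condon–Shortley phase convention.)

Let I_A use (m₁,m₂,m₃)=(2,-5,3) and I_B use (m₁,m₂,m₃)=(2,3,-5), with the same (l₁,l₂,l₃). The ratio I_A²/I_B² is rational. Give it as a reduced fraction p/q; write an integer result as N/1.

Same 3,7,6: normalisation and zero-m 3j drop out of the ratio.
A: Δ: 4! 2! 10! / 17! → 1/2042040; sum: t=0:+1/1935360 t=1:−1/4354560 = 1/3483648; 3j²(3 7 6; 2 -5 3) = Δ·Π!·Σ² = 125/12376  (sign -1)
B: Δ: 4! 2! 10! / 17! → 1/2042040; sum: t=0:+1/87091200 t=1:−1/4354560 = -19/87091200; 3j²(3 7 6; 2 3 -5) = Δ·Π!·Σ² = 361/37128  (sign +1)
I_A²/I_B² = (125/12376)/(361/37128) = 375/361

375/361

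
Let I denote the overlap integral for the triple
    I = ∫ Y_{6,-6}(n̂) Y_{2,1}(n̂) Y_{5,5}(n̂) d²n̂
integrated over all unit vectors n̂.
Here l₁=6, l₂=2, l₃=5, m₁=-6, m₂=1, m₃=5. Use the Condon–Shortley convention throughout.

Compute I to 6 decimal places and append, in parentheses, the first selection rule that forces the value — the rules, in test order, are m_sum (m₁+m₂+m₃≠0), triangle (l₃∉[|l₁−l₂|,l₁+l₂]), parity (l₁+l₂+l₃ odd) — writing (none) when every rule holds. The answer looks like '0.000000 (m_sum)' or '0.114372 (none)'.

0.000000 (parity)

Σlᵢ=13 odd — θ-integrand is odd under cosθ→−cosθ; I=0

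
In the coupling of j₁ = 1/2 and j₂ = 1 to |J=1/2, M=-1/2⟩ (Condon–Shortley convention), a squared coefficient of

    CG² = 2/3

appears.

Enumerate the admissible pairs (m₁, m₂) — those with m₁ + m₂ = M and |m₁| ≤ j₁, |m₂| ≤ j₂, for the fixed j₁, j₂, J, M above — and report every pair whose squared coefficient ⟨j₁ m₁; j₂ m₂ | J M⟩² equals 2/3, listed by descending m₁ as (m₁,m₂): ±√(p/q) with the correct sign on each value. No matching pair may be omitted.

(1/2,-1): +√(2/3)

Admissible pairs with m₁+m₂ = M = -1/2: (-1/2,0), (1/2,-1)
  (m₁,m₂)=(1/2,-1): CG² = 2/3, CG = +√(2/3)   ← matches the target
  (m₁,m₂)=(-1/2,0): CG² = 1/3, CG = −√(1/3)
Pairs with CG² = 2/3: (1/2,-1): +√(2/3)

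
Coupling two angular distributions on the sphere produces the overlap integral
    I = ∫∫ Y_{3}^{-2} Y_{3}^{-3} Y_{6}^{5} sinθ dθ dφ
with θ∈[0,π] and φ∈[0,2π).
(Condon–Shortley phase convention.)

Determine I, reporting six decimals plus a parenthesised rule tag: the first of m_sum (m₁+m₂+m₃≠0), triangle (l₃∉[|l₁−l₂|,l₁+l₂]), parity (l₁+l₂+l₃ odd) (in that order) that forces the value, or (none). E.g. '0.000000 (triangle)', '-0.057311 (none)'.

-0.254801 (none)

m-sum 0 ✓  L=12 even ✓  0≤6≤6 ✓
Π(2lᵢ+1) = 7×7×13 = 637
triangle coeff Δ(3,3,6) = 1/12012
Σ_t [0,0]: t=0:+1/1296 = 1/1296
(3j)²=100/3003 [(3 3 6; 0 0 0)], sign=+1
Σ_t [0,0]: t=0:+1/86400 = 1/86400
(3j)²=1/26 [(3 3 6; -2 -3 5)], sign=-1
⇒ 4πI² = 350/429
I = (-1)√(350/429/(4π)) = -0.25480060
No selection rule forces the value: the integral is nonzero (none).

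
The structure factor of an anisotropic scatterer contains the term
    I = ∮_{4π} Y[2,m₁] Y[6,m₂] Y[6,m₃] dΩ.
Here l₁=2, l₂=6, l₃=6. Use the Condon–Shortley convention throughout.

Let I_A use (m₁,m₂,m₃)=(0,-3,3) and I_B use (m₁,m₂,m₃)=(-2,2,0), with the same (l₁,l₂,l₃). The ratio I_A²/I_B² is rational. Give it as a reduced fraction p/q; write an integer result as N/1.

Shared (l₁,l₂,l₃)=(2,6,6): N and (l;000)² cancel in I_A²/I_B².
A: Δ = 2!·2!·10!/15! = 1/90090; Racah Σ t=0..2: t=0:+1/120960 t=1:−1/80640 t=2:+1/1451520 = -1/290304; ⇒ 3j(2 6 6; 0 -3 3)² = 5/2002, sgn +1
B: Δ = 2!·2!·10!/15! = 1/90090; Racah Σ t=2..2: t=2:+1/69120 = 1/69120; ⇒ 3j(2 6 6; -2 2 0)² = 4/143, sgn +1
I_A²/I_B² = (5/2002)/(4/143) = 5/56

5/56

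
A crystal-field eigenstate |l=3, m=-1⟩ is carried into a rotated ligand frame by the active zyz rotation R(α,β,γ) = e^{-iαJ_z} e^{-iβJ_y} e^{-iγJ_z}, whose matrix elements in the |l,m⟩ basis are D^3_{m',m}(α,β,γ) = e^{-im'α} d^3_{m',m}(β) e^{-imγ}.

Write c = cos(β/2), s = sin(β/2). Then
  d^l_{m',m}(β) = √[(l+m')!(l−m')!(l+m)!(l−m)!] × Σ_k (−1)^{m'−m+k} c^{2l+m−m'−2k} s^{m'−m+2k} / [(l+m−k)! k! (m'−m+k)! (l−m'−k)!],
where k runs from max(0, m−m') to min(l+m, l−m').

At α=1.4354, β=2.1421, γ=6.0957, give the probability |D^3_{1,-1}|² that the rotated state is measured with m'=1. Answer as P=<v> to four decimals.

P=0.1516

First d^3_{1,-1}(β=2.1421), then the phase factors e^{-i(1)α} and e^{-i(-1)γ}:
With c≡cos(β/2)=0.479203 and s≡sin(β/2)=0.877704, N=[24·2·2·24]^{1/2}=48.000000
The bounds max(0,m−m')=0 and min(l+m,l−m')=2 give 3 terms
  k=0: (−1)^2·48.0000/(8)·0.4792^4·0.8777^2 = +0.243739
  k=1: (−1)^3·48.0000/(6)·0.4792^2·0.8777^4 = -1.090238
  k=2: (−1)^4·48.0000/(48)·0.4792^0·0.8777^6 = +0.457182
d^3_{1,-1}(2.1421) = +0.243739 -1.090238 +0.457182 = -0.389317
|D^3_{1,-1}|² = |d^3_{1,-1}(β)|² = (-0.389317)² = 0.151568 (the z-rotation phases have unit modulus)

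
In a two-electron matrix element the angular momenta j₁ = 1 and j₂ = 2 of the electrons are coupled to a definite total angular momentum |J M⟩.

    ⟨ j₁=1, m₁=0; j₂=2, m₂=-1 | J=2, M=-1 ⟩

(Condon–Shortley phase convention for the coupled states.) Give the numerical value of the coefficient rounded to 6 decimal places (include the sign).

triangle: 1!·1!·3!/6! = 6/720
(j±m)!: 1!·1!·1!·3!·1!·3! = 36
prefactor² = (2J+1)·Δ·N² = 3/2
  k=0: +1/(0!·1!·1!·1!·0!·2!) = 1/2
  k=1: −1/(1!·0!·0!·0!·1!·3!) = -1/6
Σ = 1/3  ⇒  CG² = 3/2·(1/3)² = 1/6
CG = +√(1/6) = +0.408248

+0.408248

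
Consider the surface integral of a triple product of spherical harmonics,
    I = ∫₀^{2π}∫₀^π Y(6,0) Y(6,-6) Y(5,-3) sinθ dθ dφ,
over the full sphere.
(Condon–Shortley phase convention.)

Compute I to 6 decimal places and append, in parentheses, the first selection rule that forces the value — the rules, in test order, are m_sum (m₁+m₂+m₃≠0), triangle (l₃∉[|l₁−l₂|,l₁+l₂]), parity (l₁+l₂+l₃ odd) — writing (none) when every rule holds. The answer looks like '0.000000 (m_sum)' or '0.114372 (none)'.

Σmᵢ = -9 ≠ 0, so the φ-integral vanishes; I = 0

0.000000 (m_sum)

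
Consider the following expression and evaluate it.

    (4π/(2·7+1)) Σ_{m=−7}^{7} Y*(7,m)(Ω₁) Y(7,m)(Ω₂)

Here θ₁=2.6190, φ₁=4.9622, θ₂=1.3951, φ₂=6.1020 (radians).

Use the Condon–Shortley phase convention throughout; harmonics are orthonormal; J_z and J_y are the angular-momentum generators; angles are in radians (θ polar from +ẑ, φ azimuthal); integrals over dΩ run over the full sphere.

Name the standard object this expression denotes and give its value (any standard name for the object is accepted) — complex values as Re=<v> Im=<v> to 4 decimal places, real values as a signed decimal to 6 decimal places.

Legendre polynomial (addition theorem), -0.114742

This sum is the spherical-harmonic addition theorem: it equals the Legendre polynomial P_l(cos γ) of the angle γ between the two directions.
Expand P_7 via completeness: Σ_{m} conj(Y_{7,m}) at Ω₁ times Y_{7,m} at Ω₂ —
  m=-7: Y*=-0.00380 - 0.00068j  Y=0.13363 + 0.42821j  product -0.00022 - 0.00172j
  m=-6: Y*=0.00180 + 0.02500j  Y=0.13857 + 0.26379j  product -0.00635 + 0.00394j
  m=-5: Y*=0.09448 - 0.03149j  Y=-0.12628 - 0.16108j  product -0.01700 - 0.01124j
  m=-4: Y*=-0.14435 - 0.22444j  Y=-0.23492 - 0.20802j  product -0.01278 + 0.08275j
  m=-3: Y*=-0.31926 + 0.34309j  Y=0.10096 + 0.06101j  product -0.05316 + 0.01516j
  m=-2: Y*=0.38626 + 0.21083j  Y=0.29185 + 0.11065j  product 0.08941 + 0.10427j
  m=-1: Y*=-0.00868 + 0.03402j  Y=-0.08198 - 0.01502j  product 0.00122 - 0.00266j
  m=+0: Y*=0.44842 + 0.00000j  Y=-0.31045 + 0.00000j  product -0.13921 + 0.00000j
  m=+1: Y*=0.00868 + 0.03402j  Y=0.08198 - 0.01502j  product 0.00122 + 0.00266j
  m=+2: Y*=0.38626 - 0.21083j  Y=0.29185 - 0.11065j  product 0.08941 - 0.10427j
  m=+3: Y*=0.31926 + 0.34309j  Y=-0.10096 + 0.06101j  product -0.05316 - 0.01516j
  m=+4: Y*=-0.14435 + 0.22444j  Y=-0.23492 + 0.20802j  product -0.01278 - 0.08275j
  m=+5: Y*=-0.09448 - 0.03149j  Y=0.12628 - 0.16108j  product -0.01700 + 0.01124j
  m=+6: Y*=0.00180 - 0.02500j  Y=0.13857 - 0.26379j  product -0.00635 - 0.00394j
  m=+7: Y*=0.00380 - 0.00068j  Y=-0.13363 + 0.42821j  product -0.00022 + 0.00172j
Σ over m = -0.13696 - 0.00000j; ×(4π/15) → -0.11474 - 0.00000j. Real part: -0.114742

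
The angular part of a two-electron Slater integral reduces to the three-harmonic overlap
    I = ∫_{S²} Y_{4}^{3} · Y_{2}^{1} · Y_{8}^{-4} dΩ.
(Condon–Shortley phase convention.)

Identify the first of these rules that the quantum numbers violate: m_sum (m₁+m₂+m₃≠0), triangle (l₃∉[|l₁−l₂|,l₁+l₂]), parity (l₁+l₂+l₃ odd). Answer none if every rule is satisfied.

azimuthal sum: 3 + 1 − 4 = 0  ✓
l₃ must lie in [2,6]; have l₃=8  ✗
L = 4 + 2 + 8 = 14 (even)

triangle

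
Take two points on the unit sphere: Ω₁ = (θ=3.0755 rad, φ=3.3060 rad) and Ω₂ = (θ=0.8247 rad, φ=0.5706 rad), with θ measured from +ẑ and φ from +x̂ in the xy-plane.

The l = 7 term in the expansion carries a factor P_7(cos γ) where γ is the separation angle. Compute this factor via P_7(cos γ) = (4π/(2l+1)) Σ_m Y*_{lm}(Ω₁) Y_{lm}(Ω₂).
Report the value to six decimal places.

-0.075439

Summing Y*_{l m}(θ₁,φ₁)·Y_{l m}(θ₂,φ₂) over m ∈ [−7, 7]; prefactor 4π/(2·7+1) = 0.837758:
  [-7]  conj(Y_{7,-7})(Ω₁) = -0.00000 - 0.00000j ; Y_{7,-7}(Ω₂) = -0.03789 + 0.04336j ; Δ = 0.00000 + 0.00000j
  [-6]  conj(Y_{7,-6})(Ω₁) = -0.00000 - 0.00000j ; Y_{7,-6}(Ω₂) = -0.19129 + 0.05542j ; Δ = 0.00000 + 0.00000j
  [-5]  conj(Y_{7,-5})(Ω₁) = -0.00000 - 0.00000j ; Y_{7,-5}(Ω₂) = -0.37480 - 0.11127j ; Δ = 0.00000 + 0.00000j
  [-4]  conj(Y_{7,-4})(Ω₁) = -0.00011 - 0.00008j ; Y_{7,-4}(Ω₂) = -0.28281 - 0.32797j ; Δ = 0.00000 + 0.00006j
  [-3]  conj(Y_{7,-3})(Ω₁) = -0.00222 - 0.00119j ; Y_{7,-3}(Ω₂) = -0.01815 - 0.12784j ; Δ = -0.00011 + 0.00031j
  [-2]  conj(Y_{7,-2})(Ω₁) = -0.03044 - 0.01039j ; Y_{7,-2}(Ω₂) = -0.12702 + 0.27726j ; Δ = 0.00675 - 0.00712j
  [-1]  conj(Y_{7,-1})(Ω₁) = -0.25857 - 0.04290j ; Y_{7,-1}(Ω₂) = -0.23370 + 0.14999j ; Δ = 0.06686 - 0.02876j
  [+0]  conj(Y_{7,0})(Ω₁) = -1.02674 + 0.00000j ; Y_{7,0}(Ω₂) = 0.23088 + 0.00000j ; Δ = -0.23705 + 0.00000j
  [+1]  conj(Y_{7,1})(Ω₁) = 0.25857 - 0.04290j ; Y_{7,1}(Ω₂) = 0.23370 + 0.14999j ; Δ = 0.06686 + 0.02876j
  [+2]  conj(Y_{7,2})(Ω₁) = -0.03044 + 0.01039j ; Y_{7,2}(Ω₂) = -0.12702 - 0.27726j ; Δ = 0.00675 + 0.00712j
  [+3]  conj(Y_{7,3})(Ω₁) = 0.00222 - 0.00119j ; Y_{7,3}(Ω₂) = 0.01815 - 0.12784j ; Δ = -0.00011 - 0.00031j
  [+4]  conj(Y_{7,4})(Ω₁) = -0.00011 + 0.00008j ; Y_{7,4}(Ω₂) = -0.28281 + 0.32797j ; Δ = 0.00000 - 0.00006j
  [+5]  conj(Y_{7,5})(Ω₁) = 0.00000 - 0.00000j ; Y_{7,5}(Ω₂) = 0.37480 - 0.11127j ; Δ = 0.00000 - 0.00000j
  [+6]  conj(Y_{7,6})(Ω₁) = -0.00000 + 0.00000j ; Y_{7,6}(Ω₂) = -0.19129 - 0.05542j ; Δ = 0.00000 - 0.00000j
  [+7]  conj(Y_{7,7})(Ω₁) = 0.00000 - 0.00000j ; Y_{7,7}(Ω₂) = 0.03789 + 0.04336j ; Δ = 0.00000 - 0.00000j
Total Σ_m = -0.09005 - 0.00000j. Multiply by 0.837758: -0.07544 - 0.00000j. P_7(cos γ) = -0.075439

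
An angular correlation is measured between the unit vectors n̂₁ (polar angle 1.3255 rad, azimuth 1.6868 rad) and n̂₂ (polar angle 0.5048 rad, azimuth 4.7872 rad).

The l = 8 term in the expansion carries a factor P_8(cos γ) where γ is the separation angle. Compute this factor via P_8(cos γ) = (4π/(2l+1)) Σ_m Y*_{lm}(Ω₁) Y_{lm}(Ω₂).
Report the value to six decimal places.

Term-by-term m-sum for l=8 (normalisation 4π/17 = 0.739198):
  m=-8: (0.242272, 0.323524) × (0.001275, -0.000869) = (0.000590, 0.000202)  (running Σ = (0.000590, 0.000202))
  m=-7: (0.293704, -0.278465) × (-0.005585, -0.009671) = (-0.004333, -0.001285)  (running Σ = (-0.003743, -0.001084))
  m=-6: (0.027779, 0.023210) × (-0.045530, 0.021930) = (-0.001774, -0.000448)  (running Σ = (-0.005517, -0.001531))
  m=-5: (0.196657, -0.300150) × (0.058430, 0.148853) = (0.056169, 0.011735)  (running Σ = (0.050652, 0.010204))
  m=-4: (-0.082308, -0.041192) × (0.340095, -0.104922) = (-0.032314, -0.005373)  (running Σ = (0.018337, 0.004831))
  m=-3: (0.105808, -0.291663) × (-0.114923, -0.503431) = (-0.158992, -0.019749)  (running Σ = (-0.140655, -0.014918))
  m=-2: (-0.141232, -0.033368) × (-0.346934, 0.052300) = (0.050743, 0.004190)  (running Σ = (-0.089911, -0.010728))
  m=-1: (0.032859, -0.281991) × (-0.014787, -0.197283) = (-0.056118, -0.002313)  (running Σ = (-0.146029, -0.013041))
  m=0: (-0.159842, -0.000000) × (-0.430338, 0.000000) = (0.068786, 0.000000)  (running Σ = (-0.077243, -0.013041))
  m=1: (-0.032859, -0.281991) × (0.014787, -0.197283) = (-0.056118, 0.002313)  (running Σ = (-0.133361, -0.010728))
  m=2: (-0.141232, 0.033368) × (-0.346934, -0.052300) = (0.050743, -0.004190)  (running Σ = (-0.082618, -0.014918))
  m=3: (-0.105808, -0.291663) × (0.114923, -0.503431) = (-0.158992, 0.019749)  (running Σ = (-0.241609, 0.004831))
  m=4: (-0.082308, 0.041192) × (0.340095, 0.104922) = (-0.032314, 0.005373)  (running Σ = (-0.273924, 0.010204))
  m=5: (-0.196657, -0.300150) × (-0.058430, 0.148853) = (0.056169, -0.011735)  (running Σ = (-0.217755, -0.001531))
  m=6: (0.027779, -0.023210) × (-0.045530, -0.021930) = (-0.001774, 0.000448)  (running Σ = (-0.219529, -0.001084))
  m=7: (-0.293704, -0.278465) × (0.005585, -0.009671) = (-0.004333, 0.001285)  (running Σ = (-0.223862, 0.000202))
  m=8: (0.242272, -0.323524) × (0.001275, 0.000869) = (0.000590, -0.000202)  (running Σ = (-0.223272, -0.000000))
Total Σ_m = (-0.223272, -0.000000). Multiply by 0.739198: (-0.165042, -0.000000). P_8(cos γ) = -0.165042

-0.165042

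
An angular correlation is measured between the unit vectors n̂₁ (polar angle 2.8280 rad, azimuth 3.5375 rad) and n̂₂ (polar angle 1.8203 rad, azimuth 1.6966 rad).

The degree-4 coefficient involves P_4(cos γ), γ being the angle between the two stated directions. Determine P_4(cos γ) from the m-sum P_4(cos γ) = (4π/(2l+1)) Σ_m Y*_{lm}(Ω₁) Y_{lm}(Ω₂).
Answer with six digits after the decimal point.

0.287302

Expand P_4 via completeness: Σ_{m} conj(Y_{4,m}) at Ω₁ times Y_{4,m} at Ω₂ —
  m=-4: (-0.00005 + 0.00401j) × (0.34184 - 0.18818j) = 0.00074 + 0.00138j  (running Σ = 0.00074 + 0.00138j)
  m=-3: (0.01306 + 0.03242j) × (-0.10364 - 0.26144j) = 0.00712 - 0.00678j  (running Σ = 0.00786 - 0.00540j)
  m=-2: (0.11929 + 0.12083j) × (0.17439 - 0.04483j) = 0.02622 + 0.01572j  (running Σ = 0.03408 + 0.01033j)
  m=-1: (0.42701 + 0.17848j) × (-0.03655 - 0.28898j) = 0.03597 - 0.12992j  (running Σ = 0.07005 - 0.11959j)
  m=0: (0.47715 + 0.00000j) × (0.13763 + 0.00000j) = 0.06567 + 0.00000j  (running Σ = 0.13572 - 0.11959j)
  m=1: (-0.42701 + 0.17848j) × (0.03655 - 0.28898j) = 0.03597 + 0.12992j  (running Σ = 0.17169 + 0.01033j)
  m=2: (0.11929 - 0.12083j) × (0.17439 + 0.04483j) = 0.02622 - 0.01572j  (running Σ = 0.19791 - 0.00540j)
  m=3: (-0.01306 + 0.03242j) × (0.10364 - 0.26144j) = 0.00712 + 0.00678j  (running Σ = 0.20503 + 0.00138j)
  m=4: (-0.00005 - 0.00401j) × (0.34184 + 0.18818j) = 0.00074 - 0.00138j  (running Σ = 0.20576 + 0.00000j)
Total Σ_m = 0.20576 + 0.00000j. Multiply by 1.396263: 0.28730 + 0.00000j. P_4(cos γ) = 0.287302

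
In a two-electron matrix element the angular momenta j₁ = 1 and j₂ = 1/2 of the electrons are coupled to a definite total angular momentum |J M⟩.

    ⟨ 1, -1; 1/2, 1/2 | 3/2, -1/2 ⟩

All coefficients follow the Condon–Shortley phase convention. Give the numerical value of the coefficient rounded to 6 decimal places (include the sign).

√[4·0!2!1!/4! · 0!2!1!0!1!2!] = √(4/3)
  +(−1)^0/∏(0,0,2,1,0,0)! = 1/2  (running 1/2)
⟨..|..⟩ = √(4/3)·(1/2) = +0.577350

+√(1/3) ≈ +0.577350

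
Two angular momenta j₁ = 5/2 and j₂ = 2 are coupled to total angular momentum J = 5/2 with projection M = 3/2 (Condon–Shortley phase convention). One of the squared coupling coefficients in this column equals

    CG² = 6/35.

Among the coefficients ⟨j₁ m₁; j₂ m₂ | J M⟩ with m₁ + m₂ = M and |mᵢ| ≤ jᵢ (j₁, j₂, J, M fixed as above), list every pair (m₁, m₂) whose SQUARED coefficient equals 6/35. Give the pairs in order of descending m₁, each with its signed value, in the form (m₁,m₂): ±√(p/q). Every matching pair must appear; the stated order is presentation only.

Admissible pairs with m₁+m₂ = M = 3/2: (-1/2,2), (1/2,1), (3/2,0), (5/2,-1)
  (m₁,m₂)=(5/2,-1): CG² = 3/7, CG = +√(3/7)
  (m₁,m₂)=(3/2,0): CG² = 1/70, CG = −√(1/70)
  (m₁,m₂)=(1/2,1): CG² = 6/35, CG = −√(6/35)   ← matches the target
  (m₁,m₂)=(-1/2,2): CG² = 27/70, CG = +√(27/70)
Pairs with CG² = 6/35: (1/2,1): −√(6/35)

(1/2,1): −√(6/35)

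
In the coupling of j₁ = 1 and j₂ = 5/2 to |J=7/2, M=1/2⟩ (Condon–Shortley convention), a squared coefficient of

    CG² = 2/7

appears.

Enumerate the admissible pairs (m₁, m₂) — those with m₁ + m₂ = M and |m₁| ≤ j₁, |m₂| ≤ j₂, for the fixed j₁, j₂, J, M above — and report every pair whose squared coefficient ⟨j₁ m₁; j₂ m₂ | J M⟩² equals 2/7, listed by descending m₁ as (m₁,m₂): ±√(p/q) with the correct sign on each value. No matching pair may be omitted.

Admissible pairs with m₁+m₂ = M = 1/2: (-1,3/2), (0,1/2), (1,-1/2)
  (m₁,m₂)=(1,-1/2): CG² = 2/7, CG = +√(2/7)   ← matches the target
  (m₁,m₂)=(0,1/2): CG² = 4/7, CG = +√(4/7)
  (m₁,m₂)=(-1,3/2): CG² = 1/7, CG = +√(1/7)
Pairs with CG² = 2/7: (1,-1/2): +√(2/7)

(1,-1/2): +√(2/7)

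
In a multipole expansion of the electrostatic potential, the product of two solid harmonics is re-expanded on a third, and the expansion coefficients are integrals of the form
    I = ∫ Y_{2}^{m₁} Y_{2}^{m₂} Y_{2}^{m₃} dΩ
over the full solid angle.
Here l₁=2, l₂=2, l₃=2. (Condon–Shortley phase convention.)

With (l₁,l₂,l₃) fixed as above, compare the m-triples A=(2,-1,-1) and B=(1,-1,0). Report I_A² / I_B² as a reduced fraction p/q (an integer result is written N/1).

Shared (l₁,l₂,l₃)=(2,2,2): N and (l;000)² cancel in I_A²/I_B².
A: Δ = 2!·2!·2!/7! = 1/630; Racah Σ t=0..0: t=0:+1/4 = 1/4; ⇒ 3j(2 2 2; 2 -1 -1)² = 3/35, sgn -1
B: Δ = 2!·2!·2!/7! = 1/630; Racah Σ t=0..1: t=0:+1/2 t=1:−1/4 = 1/4; ⇒ 3j(2 2 2; 1 -1 0)² = 1/70, sgn +1
I_A²/I_B² = (3/35)/(1/70) = 6/1

6/1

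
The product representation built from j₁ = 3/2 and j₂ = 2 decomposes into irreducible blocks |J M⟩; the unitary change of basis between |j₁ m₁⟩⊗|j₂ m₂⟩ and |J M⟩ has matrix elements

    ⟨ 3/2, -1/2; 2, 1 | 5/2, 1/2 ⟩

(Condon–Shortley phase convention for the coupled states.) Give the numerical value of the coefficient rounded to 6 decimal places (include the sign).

√[6·1!2!3!/7! · 1!2!3!1!3!2!] = √(72/35)
  +(−1)^0/∏(0,1,2,3,0,0)! = 1/12  (running 1/12)
  +(−1)^1/∏(1,0,1,2,1,1)! = -1/2  (running -5/12)
⟨..|..⟩ = √(72/35)·(-5/12) = -0.597614

−√(5/14) = -0.597614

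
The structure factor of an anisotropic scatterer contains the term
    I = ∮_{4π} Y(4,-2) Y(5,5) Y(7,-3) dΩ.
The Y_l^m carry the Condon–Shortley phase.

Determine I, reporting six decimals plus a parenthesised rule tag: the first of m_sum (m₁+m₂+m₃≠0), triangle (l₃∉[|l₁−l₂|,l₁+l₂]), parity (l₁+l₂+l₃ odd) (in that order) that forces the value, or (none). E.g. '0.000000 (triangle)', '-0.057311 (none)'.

0.086594 (none)

m-sum 0 ✓  L=16 even ✓  1≤7≤9 ✓
Π(2lᵢ+1) = 9×11×15 = 1485
triangle coeff Δ(4,5,7) = 1/6126120
Σ_t [0,2]: t=0:+1/69120 t=1:−1/20736 t=2:+1/69120 = -1/51840
(3j)²=280/21879 [(4 5 7; 0 0 0)], sign=+1
Σ_t [2,2]: t=2:+1/3870720 = 1/3870720
(3j)²=675/136136 [(4 5 7; -2 5 -3)], sign=+1
⇒ 4πI² = 50625/537251
I = (+1)√(50625/537251/(4π)) = 0.08659423
No selection rule forces the value: the integral is nonzero (none).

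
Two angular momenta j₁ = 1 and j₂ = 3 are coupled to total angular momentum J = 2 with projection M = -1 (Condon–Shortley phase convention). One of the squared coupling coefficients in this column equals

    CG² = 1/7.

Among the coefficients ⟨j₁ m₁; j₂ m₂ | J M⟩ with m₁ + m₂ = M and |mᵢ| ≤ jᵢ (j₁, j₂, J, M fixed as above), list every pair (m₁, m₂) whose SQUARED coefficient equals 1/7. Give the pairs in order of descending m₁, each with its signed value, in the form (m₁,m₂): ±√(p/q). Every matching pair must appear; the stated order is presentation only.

(-1,0): +√(1/7)

Admissible pairs with m₁+m₂ = M = -1: (-1,0), (0,-1), (1,-2)
  (m₁,m₂)=(1,-2): CG² = 10/21, CG = +√(10/21)
  (m₁,m₂)=(0,-1): CG² = 8/21, CG = −√(8/21)
  (m₁,m₂)=(-1,0): CG² = 1/7, CG = +√(1/7)   ← matches the target
Pairs with CG² = 1/7: (-1,0): +√(1/7)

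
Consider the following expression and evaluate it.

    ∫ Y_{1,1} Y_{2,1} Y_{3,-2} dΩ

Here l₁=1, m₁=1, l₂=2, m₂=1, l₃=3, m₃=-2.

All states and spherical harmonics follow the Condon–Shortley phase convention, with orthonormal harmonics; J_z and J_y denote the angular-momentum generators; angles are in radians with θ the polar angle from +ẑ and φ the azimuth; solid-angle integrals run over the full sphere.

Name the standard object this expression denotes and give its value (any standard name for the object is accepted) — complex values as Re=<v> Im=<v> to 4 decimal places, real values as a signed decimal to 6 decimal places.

This is a Gaunt coefficient — the integral of a triple product of spherical harmonics over the sphere.
Rules hold: Σm=0, L=6 even, 1≤3≤3.
N = 3·5·7 = 105
Δ = 0!·2!·4!/7! = 1/105
Racah Σ t=0..0: t=0:+1/4 = 1/4
⇒ 3j(1 2 3; 0 0 0)² = 3/35, sgn -1
Racah Σ t=0..0: t=0:+1/12 = 1/12
⇒ 3j(1 2 3; 1 1 -2)² = 2/21, sgn -1
4πI² = N·(3j₀)²·(3jₘ)² = 6/7
I = +1·√(0.857143/4π) = 0.26116903

Gaunt coefficient, +0.261169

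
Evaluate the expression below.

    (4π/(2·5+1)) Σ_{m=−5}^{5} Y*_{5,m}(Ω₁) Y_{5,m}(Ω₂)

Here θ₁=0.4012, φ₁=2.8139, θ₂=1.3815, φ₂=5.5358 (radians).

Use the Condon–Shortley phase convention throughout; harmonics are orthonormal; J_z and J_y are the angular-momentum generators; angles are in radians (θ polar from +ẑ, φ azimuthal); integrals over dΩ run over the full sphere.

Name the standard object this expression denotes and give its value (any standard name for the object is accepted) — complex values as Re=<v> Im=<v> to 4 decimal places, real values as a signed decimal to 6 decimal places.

Legendre polynomial (addition theorem), -0.284760

This sum is the spherical-harmonic addition theorem: it equals the Legendre polynomial P_l(cos γ) of the angle γ between the two directions.
Summing Y*_{l m}(θ₁,φ₁)·Y_{l m}(θ₂,φ₂) over m ∈ [−5, 5]; prefactor 4π/(2·5+1) = 1.142397:
  m=-5: Y*=(0.000285, 0.004206)  Y=(-0.351166, -0.237847)  product (0.000900, -0.001545)
  m=-4: Y*=(0.008080, -0.030370)  Y=(-0.254001, 0.038922)  product (-0.000870, 0.008029)
  m=-3: Y*=(-0.075712, 0.113638)  Y=(0.138902, -0.174836)  product (0.009351, 0.029022)
  m=-2: Y*=(0.290979, -0.223686)  Y=(-0.020882, -0.274141)  product (-0.067398, -0.075098)
  m=-1: Y*=(-0.499527, 0.169813)  Y=(0.122426, 0.113456)  product (-0.080422, -0.035884)
  m=+0: Y*=(0.099571, -0.000000)  Y=(0.277290, 0.000000)  product (0.027610, 0.000000)
  m=+1: Y*=(0.499527, 0.169813)  Y=(-0.122426, 0.113456)  product (-0.080422, 0.035884)
  m=+2: Y*=(0.290979, 0.223686)  Y=(-0.020882, 0.274141)  product (-0.067398, 0.075098)
  m=+3: Y*=(0.075712, 0.113638)  Y=(-0.138902, -0.174836)  product (0.009351, -0.029022)
  m=+4: Y*=(0.008080, 0.030370)  Y=(-0.254001, -0.038922)  product (-0.000870, -0.008029)
  m=+5: Y*=(-0.000285, 0.004206)  Y=(0.351166, -0.237847)  product (0.000900, 0.001545)
Accumulated sum (-0.249266, 0.000000); after 4π/(2l+1) scaling, (-0.284760, 0.000000) ⇒ P_5 = -0.284760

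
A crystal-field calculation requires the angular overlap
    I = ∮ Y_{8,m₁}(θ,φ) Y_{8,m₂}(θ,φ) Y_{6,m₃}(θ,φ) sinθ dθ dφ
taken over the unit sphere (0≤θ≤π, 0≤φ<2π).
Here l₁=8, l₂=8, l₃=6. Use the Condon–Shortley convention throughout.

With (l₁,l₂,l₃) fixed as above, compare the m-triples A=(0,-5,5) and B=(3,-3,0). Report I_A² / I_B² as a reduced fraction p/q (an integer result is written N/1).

2600/961

Same 8,8,6: normalisation and zero-m 3j drop out of the ratio.
A: Δ: 10! 6! 6! / 23! → 1/13742520792; sum: t=2:+1/6967296000 t=3:−1/2612736000 = -1/4180377600; 3j²(8 8 6; 0 -5 5) = Δ·Π!·Σ² = 75/7429  (sign +1)
B: Δ: 10! 6! 6! / 23! → 1/13742520792; sum: t=0:+1/52254720000 t=1:−1/836075520 t=2:+1/104509440 t=3:−1/69672960 t=4:+1/248832000 t=5:−1/7464960000 = -31/14929920000; 3j²(8 8 6; 3 -3 0) = Δ·Π!·Σ² = 2883/772616  (sign -1)
I_A²/I_B² = (75/7429)/(2883/772616) = 2600/961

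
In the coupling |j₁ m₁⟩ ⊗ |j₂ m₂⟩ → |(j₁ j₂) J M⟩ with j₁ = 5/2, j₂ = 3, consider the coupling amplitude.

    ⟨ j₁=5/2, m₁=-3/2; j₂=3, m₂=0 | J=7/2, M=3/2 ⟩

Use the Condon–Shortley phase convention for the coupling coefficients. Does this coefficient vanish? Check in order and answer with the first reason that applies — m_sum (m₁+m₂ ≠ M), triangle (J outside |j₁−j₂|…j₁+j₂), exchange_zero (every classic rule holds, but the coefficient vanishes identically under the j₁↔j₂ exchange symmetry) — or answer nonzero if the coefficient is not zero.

m-sum: m₁+m₂ = -3/2+0 = -3/2, M = 3/2  ✗ ⇒ coefficient is 0

m_sum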